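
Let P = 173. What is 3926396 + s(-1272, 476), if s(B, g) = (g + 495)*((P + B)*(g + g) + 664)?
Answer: -1011335668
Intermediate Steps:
s(B, g) = (495 + g)*(664 + 2*g*(173 + B)) (s(B, g) = (g + 495)*((173 + B)*(g + g) + 664) = (495 + g)*((173 + B)*(2*g) + 664) = (495 + g)*(2*g*(173 + B) + 664) = (495 + g)*(664 + 2*g*(173 + B)))
3926396 + s(-1272, 476) = 3926396 + (328680 + 346*476² + 171934*476 + 2*(-1272)*476² + 990*(-1272)*476) = 3926396 + (328680 + 346*226576 + 81840584 + 2*(-1272)*226576 - 599417280) = 3926396 + (328680 + 78395296 + 81840584 - 576409344 - 599417280) = 3926396 - 1015262064 = -1011335668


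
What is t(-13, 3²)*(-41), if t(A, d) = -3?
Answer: 123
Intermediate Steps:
t(-13, 3²)*(-41) = -3*(-41) = 123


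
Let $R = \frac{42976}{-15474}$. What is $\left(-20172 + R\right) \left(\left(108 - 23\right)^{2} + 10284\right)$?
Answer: $- \frac{2733019240268}{7737} \approx -3.5324 \cdot 10^{8}$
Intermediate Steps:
$R = - \frac{21488}{7737}$ ($R = 42976 \left(- \frac{1}{15474}\right) = - \frac{21488}{7737} \approx -2.7773$)
$\left(-20172 + R\right) \left(\left(108 - 23\right)^{2} + 10284\right) = \left(-20172 - \frac{21488}{7737}\right) \left(\left(108 - 23\right)^{2} + 10284\right) = - \frac{156092252 \left(85^{2} + 10284\right)}{7737} = - \frac{156092252 \left(7225 + 10284\right)}{7737} = \left(- \frac{156092252}{7737}\right) 17509 = - \frac{2733019240268}{7737}$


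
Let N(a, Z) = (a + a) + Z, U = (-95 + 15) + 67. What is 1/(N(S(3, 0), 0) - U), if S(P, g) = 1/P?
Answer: 3/41 ≈ 0.073171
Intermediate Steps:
U = -13 (U = -80 + 67 = -13)
N(a, Z) = Z + 2*a (N(a, Z) = 2*a + Z = Z + 2*a)
1/(N(S(3, 0), 0) - U) = 1/((0 + 2/3) - 1*(-13)) = 1/((0 + 2*(⅓)) + 13) = 1/((0 + ⅔) + 13) = 1/(⅔ + 13) = 1/(41/3) = 3/41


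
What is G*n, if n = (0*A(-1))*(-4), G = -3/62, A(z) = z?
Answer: 0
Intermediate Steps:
G = -3/62 (G = -3*1/62 = -3/62 ≈ -0.048387)
n = 0 (n = (0*(-1))*(-4) = 0*(-4) = 0)
G*n = -3/62*0 = 0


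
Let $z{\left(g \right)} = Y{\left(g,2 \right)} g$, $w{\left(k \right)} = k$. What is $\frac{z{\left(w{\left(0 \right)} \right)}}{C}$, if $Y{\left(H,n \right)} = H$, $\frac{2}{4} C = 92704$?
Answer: $0$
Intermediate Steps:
$C = 185408$ ($C = 2 \cdot 92704 = 185408$)
$z{\left(g \right)} = g^{2}$ ($z{\left(g \right)} = g g = g^{2}$)
$\frac{z{\left(w{\left(0 \right)} \right)}}{C} = \frac{0^{2}}{185408} = 0 \cdot \frac{1}{185408} = 0$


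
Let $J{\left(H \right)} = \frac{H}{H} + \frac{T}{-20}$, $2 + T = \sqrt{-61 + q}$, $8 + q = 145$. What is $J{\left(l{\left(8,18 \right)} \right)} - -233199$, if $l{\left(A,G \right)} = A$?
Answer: $\frac{2332001}{10} - \frac{\sqrt{19}}{10} \approx 2.332 \cdot 10^{5}$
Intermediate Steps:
$q = 137$ ($q = -8 + 145 = 137$)
$T = -2 + 2 \sqrt{19}$ ($T = -2 + \sqrt{-61 + 137} = -2 + \sqrt{76} = -2 + 2 \sqrt{19} \approx 6.7178$)
$J{\left(H \right)} = \frac{11}{10} - \frac{\sqrt{19}}{10}$ ($J{\left(H \right)} = \frac{H}{H} + \frac{-2 + 2 \sqrt{19}}{-20} = 1 + \left(-2 + 2 \sqrt{19}\right) \left(- \frac{1}{20}\right) = 1 + \left(\frac{1}{10} - \frac{\sqrt{19}}{10}\right) = \frac{11}{10} - \frac{\sqrt{19}}{10}$)
$J{\left(l{\left(8,18 \right)} \right)} - -233199 = \left(\frac{11}{10} - \frac{\sqrt{19}}{10}\right) - -233199 = \left(\frac{11}{10} - \frac{\sqrt{19}}{10}\right) + 233199 = \frac{2332001}{10} - \frac{\sqrt{19}}{10}$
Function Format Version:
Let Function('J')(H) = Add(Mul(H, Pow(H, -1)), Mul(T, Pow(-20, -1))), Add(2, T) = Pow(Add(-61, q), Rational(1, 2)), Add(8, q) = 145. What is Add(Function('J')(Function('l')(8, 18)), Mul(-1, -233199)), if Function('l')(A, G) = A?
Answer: Add(Rational(2332001, 10), Mul(Rational(-1, 10), Pow(19, Rational(1, 2)))) ≈ 2.3320e+5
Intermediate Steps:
q = 137 (q = Add(-8, 145) = 137)
T = Add(-2, Mul(2, Pow(19, Rational(1, 2)))) (T = Add(-2, Pow(Add(-61, 137), Rational(1, 2))) = Add(-2, Pow(76, Rational(1, 2))) = Add(-2, Mul(2, Pow(19, Rational(1, 2)))) ≈ 6.7178)
Function('J')(H) = Add(Rational(11, 10), Mul(Rational(-1, 10), Pow(19, Rational(1, 2)))) (Function('J')(H) = Add(Mul(H, Pow(H, -1)), Mul(Add(-2, Mul(2, Pow(19, Rational(1, 2)))), Pow(-20, -1))) = Add(1, Mul(Add(-2, Mul(2, Pow(19, Rational(1, 2)))), Rational(-1, 20))) = Add(1, Add(Rational(1, 10), Mul(Rational(-1, 10), Pow(19, Rational(1, 2))))) = Add(Rational(11, 10), Mul(Rational(-1, 10), Pow(19, Rational(1, 2)))))
Add(Function('J')(Function('l')(8, 18)), Mul(-1, -233199)) = Add(Add(Rational(11, 10), Mul(Rational(-1, 10), Pow(19, Rational(1, 2)))), Mul(-1, -233199)) = Add(Add(Rational(11, 10), Mul(Rational(-1, 10), Pow(19, Rational(1, 2)))), 233199) = Add(Rational(2332001, 10), Mul(Rational(-1, 10), Pow(19, Rational(1, 2))))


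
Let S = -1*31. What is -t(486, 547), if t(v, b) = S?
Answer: 31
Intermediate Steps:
S = -31
t(v, b) = -31
-t(486, 547) = -1*(-31) = 31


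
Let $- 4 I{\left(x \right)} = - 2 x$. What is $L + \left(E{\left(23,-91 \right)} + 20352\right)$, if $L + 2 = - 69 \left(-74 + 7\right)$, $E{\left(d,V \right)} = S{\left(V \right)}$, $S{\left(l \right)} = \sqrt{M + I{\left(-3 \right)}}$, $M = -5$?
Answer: $24973 + \frac{i \sqrt{26}}{2} \approx 24973.0 + 2.5495 i$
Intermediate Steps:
$I{\left(x \right)} = \frac{x}{2}$ ($I{\left(x \right)} = - \frac{\left(-2\right) x}{4} = \frac{x}{2}$)
$S{\left(l \right)} = \frac{i \sqrt{26}}{2}$ ($S{\left(l \right)} = \sqrt{-5 + \frac{1}{2} \left(-3\right)} = \sqrt{-5 - \frac{3}{2}} = \sqrt{- \frac{13}{2}} = \frac{i \sqrt{26}}{2}$)
$E{\left(d,V \right)} = \frac{i \sqrt{26}}{2}$
$L = 4621$ ($L = -2 - 69 \left(-74 + 7\right) = -2 - -4623 = -2 + 4623 = 4621$)
$L + \left(E{\left(23,-91 \right)} + 20352\right) = 4621 + \left(\frac{i \sqrt{26}}{2} + 20352\right) = 4621 + \left(20352 + \frac{i \sqrt{26}}{2}\right) = 24973 + \frac{i \sqrt{26}}{2}$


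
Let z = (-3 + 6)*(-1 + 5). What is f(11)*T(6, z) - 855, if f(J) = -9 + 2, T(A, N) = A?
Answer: -897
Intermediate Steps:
z = 12 (z = 3*4 = 12)
f(J) = -7
f(11)*T(6, z) - 855 = -7*6 - 855 = -42 - 855 = -897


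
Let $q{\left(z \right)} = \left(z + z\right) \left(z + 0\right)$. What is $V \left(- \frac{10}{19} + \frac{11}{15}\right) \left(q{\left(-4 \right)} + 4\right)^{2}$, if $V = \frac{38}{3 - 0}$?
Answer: $\frac{16992}{5} \approx 3398.4$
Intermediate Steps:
$q{\left(z \right)} = 2 z^{2}$ ($q{\left(z \right)} = 2 z z = 2 z^{2}$)
$V = \frac{38}{3}$ ($V = \frac{38}{3 + 0} = \frac{38}{3} \approx 12.667$)
$V \left(- \frac{10}{19} + \frac{11}{15}\right) \left(q{\left(-4 \right)} + 4\right)^{2} = \frac{38 \left(- \frac{10}{19} + \frac{11}{15}\right)}{3} \left(2 \left(-4\right)^{2} + 4\right)^{2} = \frac{38 \left(\left(-10\right) \frac{1}{19} + 11 \cdot \frac{1}{15}\right)}{3} \left(2 \cdot 16 + 4\right)^{2} = \frac{38 \left(- \frac{10}{19} + \frac{11}{15}\right)}{3} \left(32 + 4\right)^{2} = \frac{38}{3} \cdot \frac{59}{285} \cdot 36^{2} = \frac{118}{45} \cdot 1296 = \frac{16992}{5}$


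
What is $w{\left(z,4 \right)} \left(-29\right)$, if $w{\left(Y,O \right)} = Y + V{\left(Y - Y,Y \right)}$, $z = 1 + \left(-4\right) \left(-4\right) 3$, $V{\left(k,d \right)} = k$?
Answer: $-1421$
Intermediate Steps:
$z = 49$ ($z = 1 + 16 \cdot 3 = 1 + 48 = 49$)
$w{\left(Y,O \right)} = Y$ ($w{\left(Y,O \right)} = Y + \left(Y - Y\right) = Y + 0 = Y$)
$w{\left(z,4 \right)} \left(-29\right) = 49 \left(-29\right) = -1421$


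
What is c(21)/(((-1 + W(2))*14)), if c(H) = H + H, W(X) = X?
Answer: 3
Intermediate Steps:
c(H) = 2*H
c(21)/(((-1 + W(2))*14)) = (2*21)/(((-1 + 2)*14)) = 42/((1*14)) = 42/14 = 42*(1/14) = 3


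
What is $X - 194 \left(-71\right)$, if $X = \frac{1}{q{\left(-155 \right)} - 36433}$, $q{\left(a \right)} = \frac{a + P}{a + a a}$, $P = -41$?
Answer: $\frac{855617173241}{62118279} \approx 13774.0$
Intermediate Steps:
$q{\left(a \right)} = \frac{-41 + a}{a + a^{2}}$ ($q{\left(a \right)} = \frac{a - 41}{a + a a} = \frac{-41 + a}{a + a^{2}}$)
$X = - \frac{1705}{62118279}$ ($X = \frac{1}{\frac{-41 - 155}{\left(-155\right) \left(1 - 155\right)} - 36433} = \frac{1}{\left(- \frac{1}{155}\right) \frac{1}{-154} \left(-196\right) - 36433} = \frac{1}{\left(- \frac{1}{155}\right) \left(- \frac{1}{154}\right) \left(-196\right) - 36433} = \frac{1}{- \frac{14}{1705} - 36433} = \frac{1}{- \frac{62118279}{1705}} = - \frac{1705}{62118279} \approx -2.7448 \cdot 10^{-5}$)
$X - 194 \left(-71\right) = - \frac{1705}{62118279} - 194 \left(-71\right) = - \frac{1705}{62118279} - -13774 = - \frac{1705}{62118279} + 13774 = \frac{855617173241}{62118279}$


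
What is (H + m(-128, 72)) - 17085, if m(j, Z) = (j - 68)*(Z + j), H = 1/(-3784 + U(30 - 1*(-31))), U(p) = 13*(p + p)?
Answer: -13427583/2198 ≈ -6109.0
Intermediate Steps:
U(p) = 26*p (U(p) = 13*(2*p) = 26*p)
H = -1/2198 (H = 1/(-3784 + 26*(30 - 1*(-31))) = 1/(-3784 + 26*(30 + 31)) = 1/(-3784 + 26*61) = 1/(-3784 + 1586) = 1/(-2198) = -1/2198 ≈ -0.00045496)
m(j, Z) = (-68 + j)*(Z + j)
(H + m(-128, 72)) - 17085 = (-1/2198 + ((-128)**2 - 68*72 - 68*(-128) + 72*(-128))) - 17085 = (-1/2198 + (16384 - 4896 + 8704 - 9216)) - 17085 = (-1/2198 + 10976) - 17085 = 24125247/2198 - 17085 = -13427583/2198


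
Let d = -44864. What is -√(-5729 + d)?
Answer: -I*√50593 ≈ -224.93*I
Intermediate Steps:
-√(-5729 + d) = -√(-5729 - 44864) = -√(-50593) = -I*√50593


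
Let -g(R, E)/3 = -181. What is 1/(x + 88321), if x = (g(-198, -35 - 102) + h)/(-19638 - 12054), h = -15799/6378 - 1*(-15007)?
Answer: 202131576/17852363761795 ≈ 1.1322e-5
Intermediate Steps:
g(R, E) = 543 (g(R, E) = -3*(-181) = 543)
h = 95698847/6378 (h = -15799*1/6378 + 15007 = -15799/6378 + 15007 = 95698847/6378 ≈ 15005.)
x = -99162101/202131576 (x = (543 + 95698847/6378)/(-19638 - 12054) = (99162101/6378)/(-31692) = (99162101/6378)*(-1/31692) = -99162101/202131576 ≈ -0.49058)
1/(x + 88321) = 1/(-99162101/202131576 + 88321) = 1/(17852363761795/202131576) = 202131576/17852363761795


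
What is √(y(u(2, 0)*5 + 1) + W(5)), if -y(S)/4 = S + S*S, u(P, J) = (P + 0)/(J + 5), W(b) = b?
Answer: I*√43 ≈ 6.5574*I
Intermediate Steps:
u(P, J) = P/(5 + J)
y(S) = -4*S - 4*S² (y(S) = -4*(S + S*S) = -4*(S + S²) = -4*S - 4*S²)
√(y(u(2, 0)*5 + 1) + W(5)) = √(-4*((2/(5 + 0))*5 + 1)*(1 + ((2/(5 + 0))*5 + 1)) + 5) = √(-4*((2/5)*5 + 1)*(1 + ((2/5)*5 + 1)) + 5) = √(-4*((2*(⅕))*5 + 1)*(1 + ((2*(⅕))*5 + 1)) + 5) = √(-4*((⅖)*5 + 1)*(1 + ((⅖)*5 + 1)) + 5) = √(-4*(2 + 1)*(1 + (2 + 1)) + 5) = √(-4*3*(1 + 3) + 5) = √(-4*3*4 + 5) = √(-48 + 5) = √(-43) = I*√43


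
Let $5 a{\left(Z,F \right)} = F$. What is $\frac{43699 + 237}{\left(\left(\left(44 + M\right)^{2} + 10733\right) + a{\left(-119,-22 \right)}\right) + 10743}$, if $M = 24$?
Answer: $\frac{109840}{65239} \approx 1.6837$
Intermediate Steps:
$a{\left(Z,F \right)} = \frac{F}{5}$
$\frac{43699 + 237}{\left(\left(\left(44 + M\right)^{2} + 10733\right) + a{\left(-119,-22 \right)}\right) + 10743} = \frac{43699 + 237}{\left(\left(\left(44 + 24\right)^{2} + 10733\right) + \frac{1}{5} \left(-22\right)\right) + 10743} = \frac{43936}{\left(\left(68^{2} + 10733\right) - \frac{22}{5}\right) + 10743} = \frac{43936}{\left(\left(4624 + 10733\right) - \frac{22}{5}\right) + 10743} = \frac{43936}{\left(15357 - \frac{22}{5}\right) + 10743} = \frac{43936}{\frac{76763}{5} + 10743} = \frac{43936}{\frac{130478}{5}} = 43936 \cdot \frac{5}{130478} = \frac{109840}{65239}$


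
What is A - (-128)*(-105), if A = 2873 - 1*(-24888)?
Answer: 14321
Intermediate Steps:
A = 27761 (A = 2873 + 24888 = 27761)
A - (-128)*(-105) = 27761 - (-128)*(-105) = 27761 - 1*13440 = 27761 - 13440 = 14321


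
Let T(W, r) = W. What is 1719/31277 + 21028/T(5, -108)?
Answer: 657701351/156385 ≈ 4205.7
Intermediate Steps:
1719/31277 + 21028/T(5, -108) = 1719/31277 + 21028/5 = 657701351/156385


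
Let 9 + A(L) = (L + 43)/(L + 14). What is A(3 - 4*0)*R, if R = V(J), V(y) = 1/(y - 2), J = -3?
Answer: 107/85 ≈ 1.2588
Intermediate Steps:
A(L) = -9 + (43 + L)/(14 + L) (A(L) = -9 + (L + 43)/(L + 14) = -9 + (43 + L)/(14 + L))
V(y) = 1/(-2 + y)
R = -1/5 (R = 1/(-2 - 3) = 1/(-5) = -1/5 ≈ -0.20000)
A(3 - 4*0)*R = ((-83 - 8*(3 - 4*0))/(14 + (3 - 4*0)))*(-1/5) = ((-83 - 8*(3 + 0))/(14 + (3 + 0)))*(-1/5) = ((-83 - 8*3)/(14 + 3))*(-1/5) = ((-83 - 24)/17)*(-1/5) = ((1/17)*(-107))*(-1/5) = -107/17*(-1/5) = 107/85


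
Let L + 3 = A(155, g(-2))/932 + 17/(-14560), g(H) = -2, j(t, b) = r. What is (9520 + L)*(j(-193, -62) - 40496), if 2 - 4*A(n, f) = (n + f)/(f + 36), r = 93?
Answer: -326115096501843/848120 ≈ -3.8452e+8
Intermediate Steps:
j(t, b) = 93
A(n, f) = ½ - (f + n)/(4*(36 + f)) (A(n, f) = ½ - (n + f)/(4*(f + 36)) = ½ - (f + n)/(4*(36 + f)))
L = -2545919/848120 (L = -3 + (((72 - 2 - 1*155)/(4*(36 - 2)))/932 + 17/(-14560)) = -3 + (((¼)*(72 - 2 - 155)/34)*(1/932) + 17*(-1/14560)) = -3 + (((¼)*(1/34)*(-85))*(1/932) - 17/14560) = -3 + (-5/8*1/932 - 17/14560) = -3 + (-5/7456 - 17/14560) = -3 - 1559/848120 = -2545919/848120 ≈ -3.0018)
(9520 + L)*(j(-193, -62) - 40496) = (9520 - 2545919/848120)*(93 - 40496) = (8071556481/848120)*(-40403) = -326115096501843/848120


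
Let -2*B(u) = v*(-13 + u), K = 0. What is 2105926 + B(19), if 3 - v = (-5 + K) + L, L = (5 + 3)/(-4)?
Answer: 2105896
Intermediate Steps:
L = -2 (L = -¼*8 = -2)
v = 10 (v = 3 - ((-5 + 0) - 2) = 3 - (-5 - 2) = 3 - 1*(-7) = 3 + 7 = 10)
B(u) = 65 - 5*u (B(u) = -5*(-13 + u) = -(-130 + 10*u)/2 = 65 - 5*u)
2105926 + B(19) = 2105926 + (65 - 5*19) = 2105926 + (65 - 95) = 2105926 - 30 = 2105896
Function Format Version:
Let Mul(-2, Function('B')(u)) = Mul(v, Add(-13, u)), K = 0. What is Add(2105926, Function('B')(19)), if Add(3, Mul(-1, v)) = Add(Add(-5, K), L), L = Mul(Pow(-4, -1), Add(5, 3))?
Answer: 2105896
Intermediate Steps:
L = -2 (L = Mul(Rational(-1, 4), 8) = -2)
v = 10 (v = Add(3, Mul(-1, Add(Add(-5, 0), -2))) = Add(3, Mul(-1, Add(-5, -2))) = Add(3, Mul(-1, -7)) = Add(3, 7) = 10)
Function('B')(u) = Add(65, Mul(-5, u)) (Function('B')(u) = Mul(Rational(-1, 2), Mul(10, Add(-13, u))) = Mul(Rational(-1, 2), Add(-130, Mul(10, u))) = Add(65, Mul(-5, u)))
Add(2105926, Function('B')(19)) = Add(2105926, Add(65, Mul(-5, 19))) = Add(2105926, Add(65, -95)) = Add(2105926, -30) = 2105896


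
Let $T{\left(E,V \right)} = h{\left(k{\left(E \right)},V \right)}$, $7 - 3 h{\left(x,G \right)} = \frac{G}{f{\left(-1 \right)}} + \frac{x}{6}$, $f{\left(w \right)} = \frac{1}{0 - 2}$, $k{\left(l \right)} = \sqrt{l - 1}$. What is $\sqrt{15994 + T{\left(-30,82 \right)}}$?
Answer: $\frac{\sqrt{577836 - 2 i \sqrt{31}}}{6} \approx 126.69 - 0.0012208 i$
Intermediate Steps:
$k{\left(l \right)} = \sqrt{-1 + l}$
$f{\left(w \right)} = - \frac{1}{2}$ ($f{\left(w \right)} = \frac{1}{-2} = - \frac{1}{2}$)
$h{\left(x,G \right)} = \frac{7}{3} - \frac{x}{18} + \frac{2 G}{3}$ ($h{\left(x,G \right)} = \frac{7}{3} - \frac{\frac{G}{- \frac{1}{2}} + \frac{x}{6}}{3} = \frac{7}{3} - \frac{G \left(-2\right) + x \frac{1}{6}}{3} = \frac{7}{3} - \frac{- 2 G + \frac{x}{6}}{3} = \frac{7}{3} + \left(- \frac{x}{18} + \frac{2 G}{3}\right) = \frac{7}{3} - \frac{x}{18} + \frac{2 G}{3}$)
$T{\left(E,V \right)} = \frac{7}{3} - \frac{\sqrt{-1 + E}}{18} + \frac{2 V}{3}$
$\sqrt{15994 + T{\left(-30,82 \right)}} = \sqrt{15994 + \left(\frac{7}{3} - \frac{\sqrt{-1 - 30}}{18} + \frac{2}{3} \cdot 82\right)} = \sqrt{15994 + \left(\frac{7}{3} - \frac{\sqrt{-31}}{18} + \frac{164}{3}\right)} = \sqrt{15994 + \left(\frac{7}{3} - \frac{i \sqrt{31}}{18} + \frac{164}{3}\right)} = \sqrt{15994 + \left(57 - \frac{i \sqrt{31}}{18}\right)} = \sqrt{16051 - \frac{i \sqrt{31}}{18}}$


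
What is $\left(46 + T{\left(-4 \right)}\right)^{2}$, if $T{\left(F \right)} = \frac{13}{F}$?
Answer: $\frac{29241}{16} \approx 1827.6$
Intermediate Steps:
$\left(46 + T{\left(-4 \right)}\right)^{2} = \left(46 + \frac{13}{-4}\right)^{2} = \left(46 + 13 \left(- \frac{1}{4}\right)\right)^{2} = \left(46 - \frac{13}{4}\right)^{2} = \left(\frac{171}{4}\right)^{2} = \frac{29241}{16}$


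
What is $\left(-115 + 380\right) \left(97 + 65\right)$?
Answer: $42930$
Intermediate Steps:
$\left(-115 + 380\right) \left(97 + 65\right) = 265 \cdot 162 = 42930$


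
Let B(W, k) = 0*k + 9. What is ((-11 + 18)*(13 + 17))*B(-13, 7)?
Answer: 1890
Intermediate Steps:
B(W, k) = 9 (B(W, k) = 0 + 9 = 9)
((-11 + 18)*(13 + 17))*B(-13, 7) = ((-11 + 18)*(13 + 17))*9 = (7*30)*9 = 210*9 = 1890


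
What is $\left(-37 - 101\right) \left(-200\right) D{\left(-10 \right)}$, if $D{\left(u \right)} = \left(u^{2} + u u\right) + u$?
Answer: $5244000$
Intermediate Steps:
$D{\left(u \right)} = u + 2 u^{2}$ ($D{\left(u \right)} = \left(u^{2} + u^{2}\right) + u = 2 u^{2} + u = u + 2 u^{2}$)
$\left(-37 - 101\right) \left(-200\right) D{\left(-10 \right)} = \left(-37 - 101\right) \left(-200\right) \left(- 10 \left(1 + 2 \left(-10\right)\right)\right) = \left(-37 - 101\right) \left(-200\right) \left(- 10 \left(1 - 20\right)\right) = \left(-138\right) \left(-200\right) \left(\left(-10\right) \left(-19\right)\right) = 27600 \cdot 190 = 5244000$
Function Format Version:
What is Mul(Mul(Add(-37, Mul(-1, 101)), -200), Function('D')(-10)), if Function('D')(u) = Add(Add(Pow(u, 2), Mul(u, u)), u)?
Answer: 5244000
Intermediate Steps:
Function('D')(u) = Add(u, Mul(2, Pow(u, 2))) (Function('D')(u) = Add(Add(Pow(u, 2), Pow(u, 2)), u) = Add(Mul(2, Pow(u, 2)), u) = Add(u, Mul(2, Pow(u, 2))))
Mul(Mul(Add(-37, Mul(-1, 101)), -200), Function('D')(-10)) = Mul(Mul(Add(-37, Mul(-1, 101)), -200), Mul(-10, Add(1, Mul(2, -10)))) = Mul(Mul(Add(-37, -101), -200), Mul(-10, Add(1, -20))) = Mul(Mul(-138, -200), Mul(-10, -19)) = Mul(27600, 190) = 5244000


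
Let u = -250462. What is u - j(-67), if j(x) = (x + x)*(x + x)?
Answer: -268418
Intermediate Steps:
j(x) = 4*x² (j(x) = (2*x)*(2*x) = 4*x²)
u - j(-67) = -250462 - 4*(-67)² = -250462 - 4*4489 = -250462 - 1*17956 = -250462 - 17956 = -268418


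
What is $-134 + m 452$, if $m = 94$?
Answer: $42354$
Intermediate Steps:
$-134 + m 452 = -134 + 94 \cdot 452 = -134 + 42488 = 42354$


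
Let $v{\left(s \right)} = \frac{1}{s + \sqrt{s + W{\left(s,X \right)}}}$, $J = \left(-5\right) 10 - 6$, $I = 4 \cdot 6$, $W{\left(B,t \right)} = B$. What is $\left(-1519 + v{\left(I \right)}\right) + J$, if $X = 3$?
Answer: $- \frac{34649}{22} - \frac{\sqrt{3}}{132} \approx -1575.0$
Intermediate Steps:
$I = 24$
$J = -56$ ($J = -50 - 6 = -56$)
$v{\left(s \right)} = \frac{1}{s + \sqrt{2} \sqrt{s}}$ ($v{\left(s \right)} = \frac{1}{s + \sqrt{s + s}} = \frac{1}{s + \sqrt{2 s}} = \frac{1}{s + \sqrt{2} \sqrt{s}}$)
$\left(-1519 + v{\left(I \right)}\right) + J = \left(-1519 + \frac{1}{24 + \sqrt{2} \sqrt{24}}\right) - 56 = \left(-1519 + \frac{1}{24 + \sqrt{2} \cdot 2 \sqrt{6}}\right) - 56 = \left(-1519 + \frac{1}{24 + 4 \sqrt{3}}\right) - 56 = -1575 + \frac{1}{24 + 4 \sqrt{3}}$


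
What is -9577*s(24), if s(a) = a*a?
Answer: -5516352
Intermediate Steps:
s(a) = a²
-9577*s(24) = -9577*24² = -9577*576 = -5516352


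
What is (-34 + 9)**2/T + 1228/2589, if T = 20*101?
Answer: 819737/1045956 ≈ 0.78372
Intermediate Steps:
T = 2020
(-34 + 9)**2/T + 1228/2589 = (-34 + 9)**2/2020 + 1228/2589 = (-25)**2*(1/2020) + 1228*(1/2589) = 625*(1/2020) + 1228/2589 = 125/404 + 1228/2589 = 819737/1045956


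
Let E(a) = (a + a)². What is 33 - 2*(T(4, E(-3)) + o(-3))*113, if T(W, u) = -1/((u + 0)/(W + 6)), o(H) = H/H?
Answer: -1172/9 ≈ -130.22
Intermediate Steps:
E(a) = 4*a² (E(a) = (2*a)² = 4*a²)
o(H) = 1
T(W, u) = -(6 + W)/u (T(W, u) = -1/(u/(6 + W)) = -(6 + W)/u)
33 - 2*(T(4, E(-3)) + o(-3))*113 = 33 - 2*((-6 - 1*4)/((4*(-3)²)) + 1)*113 = 33 - 2*((-6 - 4)/((4*9)) + 1)*113 = 33 - 2*(-10/36 + 1)*113 = 33 - 2*((1/36)*(-10) + 1)*113 = 33 - 2*(-5/18 + 1)*113 = 33 - 2*13/18*113 = 33 - 13/9*113 = 33 - 1469/9 = -1172/9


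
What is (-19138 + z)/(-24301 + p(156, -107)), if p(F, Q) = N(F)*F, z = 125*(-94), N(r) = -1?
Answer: 30888/24457 ≈ 1.2630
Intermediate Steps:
z = -11750
p(F, Q) = -F
(-19138 + z)/(-24301 + p(156, -107)) = (-19138 - 11750)/(-24301 - 1*156) = -30888/(-24301 - 156) = -30888/(-24457) = -30888*(-1/24457) = 30888/24457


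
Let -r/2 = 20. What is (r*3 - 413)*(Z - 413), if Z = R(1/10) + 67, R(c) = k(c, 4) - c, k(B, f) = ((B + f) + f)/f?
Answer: 7335679/40 ≈ 1.8339e+5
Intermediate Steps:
r = -40 (r = -2*20 = -40)
k(B, f) = (B + 2*f)/f
R(c) = 2 - 3*c/4 (R(c) = (2 + c/4) - c = 2 - 3*c/4)
Z = 2757/40 (Z = (2 - ¾/10) + 67 = (2 - ¾*⅒) + 67 = (2 - 3/40) + 67 = 77/40 + 67 = 2757/40 ≈ 68.925)
(r*3 - 413)*(Z - 413) = (-40*3 - 413)*(2757/40 - 413) = (-120 - 413)*(-13763/40) = -533*(-13763/40) = 7335679/40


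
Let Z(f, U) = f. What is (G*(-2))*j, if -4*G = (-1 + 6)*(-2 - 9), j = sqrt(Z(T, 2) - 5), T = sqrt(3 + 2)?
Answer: -55*I*sqrt(5 - sqrt(5))/2 ≈ -45.719*I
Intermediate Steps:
T = sqrt(5) ≈ 2.2361
j = sqrt(-5 + sqrt(5)) (j = sqrt(sqrt(5) - 5) = sqrt(-5 + sqrt(5)) ≈ 1.6625*I)
G = 55/4 (G = -(-1 + 6)*(-2 - 9)/4 = -5*(-11)/4 = -1/4*(-55) = 55/4 ≈ 13.750)
(G*(-2))*j = ((55/4)*(-2))*sqrt(-5 + sqrt(5)) = -55*sqrt(-5 + sqrt(5))/2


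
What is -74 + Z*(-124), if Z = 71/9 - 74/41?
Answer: -305686/369 ≈ -828.42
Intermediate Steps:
Z = 2245/369 (Z = 71*(⅑) - 74*1/41 = 71/9 - 74/41 = 2245/369 ≈ 6.0840)
-74 + Z*(-124) = -74 + (2245/369)*(-124) = -74 - 278380/369 = -305686/369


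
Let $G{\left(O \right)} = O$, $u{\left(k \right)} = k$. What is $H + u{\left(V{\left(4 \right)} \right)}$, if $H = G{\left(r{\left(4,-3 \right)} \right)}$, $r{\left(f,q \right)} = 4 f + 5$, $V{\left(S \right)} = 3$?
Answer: $24$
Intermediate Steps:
$r{\left(f,q \right)} = 5 + 4 f$
$H = 21$ ($H = 5 + 4 \cdot 4 = 5 + 16 = 21$)
$H + u{\left(V{\left(4 \right)} \right)} = 21 + 3 = 24$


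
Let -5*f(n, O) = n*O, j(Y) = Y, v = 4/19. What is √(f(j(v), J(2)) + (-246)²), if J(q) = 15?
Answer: 4*√1365378/19 ≈ 246.00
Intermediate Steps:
v = 4/19 (v = 4*(1/19) = 4/19 ≈ 0.21053)
f(n, O) = -O*n/5 (f(n, O) = -n*O/5 = -O*n/5)
√(f(j(v), J(2)) + (-246)²) = √(-⅕*15*4/19 + (-246)²) = √(-12/19 + 60516) = √(1149792/19) = 4*√1365378/19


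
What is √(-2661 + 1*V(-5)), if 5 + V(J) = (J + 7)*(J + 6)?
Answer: 6*I*√74 ≈ 51.614*I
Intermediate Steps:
V(J) = -5 + (6 + J)*(7 + J) (V(J) = -5 + (J + 7)*(J + 6) = -5 + (7 + J)*(6 + J) = -5 + (6 + J)*(7 + J))
√(-2661 + 1*V(-5)) = √(-2661 + 1*(37 + (-5)² + 13*(-5))) = √(-2661 + 1*(37 + 25 - 65)) = √(-2661 + 1*(-3)) = √(-2661 - 3) = √(-2664) = 6*I*√74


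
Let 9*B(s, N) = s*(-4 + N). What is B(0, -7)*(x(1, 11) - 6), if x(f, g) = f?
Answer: 0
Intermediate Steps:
B(s, N) = s*(-4 + N)/9 (B(s, N) = (s*(-4 + N))/9 = s*(-4 + N)/9)
B(0, -7)*(x(1, 11) - 6) = ((⅑)*0*(-4 - 7))*(1 - 6) = ((⅑)*0*(-11))*(-5) = 0*(-5) = 0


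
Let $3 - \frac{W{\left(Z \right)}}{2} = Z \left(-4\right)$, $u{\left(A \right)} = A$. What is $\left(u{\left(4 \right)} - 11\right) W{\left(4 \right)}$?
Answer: $-266$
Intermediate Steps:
$W{\left(Z \right)} = 6 + 8 Z$ ($W{\left(Z \right)} = 6 - 2 Z \left(-4\right) = 6 - 2 \left(- 4 Z\right) = 6 + 8 Z$)
$\left(u{\left(4 \right)} - 11\right) W{\left(4 \right)} = \left(4 - 11\right) \left(6 + 8 \cdot 4\right) = - 7 \left(6 + 32\right) = \left(-7\right) 38 = -266$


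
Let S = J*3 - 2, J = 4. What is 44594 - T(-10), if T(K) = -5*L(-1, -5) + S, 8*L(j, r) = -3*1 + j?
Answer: 89163/2 ≈ 44582.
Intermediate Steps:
L(j, r) = -3/8 + j/8 (L(j, r) = (-3*1 + j)/8 = (-3 + j)/8 = -3/8 + j/8)
S = 10 (S = 4*3 - 2 = 12 - 2 = 10)
T(K) = 25/2 (T(K) = -5*(-3/8 + (⅛)*(-1)) + 10 = -5*(-3/8 - ⅛) + 10 = -5*(-½) + 10 = 5/2 + 10 = 25/2)
44594 - T(-10) = 44594 - 1*25/2 = 44594 - 25/2 = 89163/2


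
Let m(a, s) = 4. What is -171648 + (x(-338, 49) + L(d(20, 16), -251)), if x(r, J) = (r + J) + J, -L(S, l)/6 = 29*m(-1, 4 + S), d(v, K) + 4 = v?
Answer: -172584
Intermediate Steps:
d(v, K) = -4 + v
L(S, l) = -696 (L(S, l) = -174*4 = -6*116 = -696)
x(r, J) = r + 2*J (x(r, J) = (J + r) + J = r + 2*J)
-171648 + (x(-338, 49) + L(d(20, 16), -251)) = -171648 + ((-338 + 2*49) - 696) = -171648 + ((-338 + 98) - 696) = -171648 + (-240 - 696) = -171648 - 936 = -172584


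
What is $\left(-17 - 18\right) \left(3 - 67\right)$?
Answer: $2240$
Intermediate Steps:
$\left(-17 - 18\right) \left(3 - 67\right) = \left(-35\right) \left(-64\right) = 2240$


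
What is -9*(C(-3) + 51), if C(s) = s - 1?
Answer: -423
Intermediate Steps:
C(s) = -1 + s
-9*(C(-3) + 51) = -9*((-1 - 3) + 51) = -9*(-4 + 51) = -9*47 = -423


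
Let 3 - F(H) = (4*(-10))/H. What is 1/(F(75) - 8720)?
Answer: -15/130747 ≈ -0.00011473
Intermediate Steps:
F(H) = 3 + 40/H (F(H) = 3 - 4*(-10)/H = 3 - (-40)/H = 3 + 40/H)
1/(F(75) - 8720) = 1/((3 + 40/75) - 8720) = 1/((3 + 40*(1/75)) - 8720) = 1/((3 + 8/15) - 8720) = 1/(53/15 - 8720) = 1/(-130747/15) = -15/130747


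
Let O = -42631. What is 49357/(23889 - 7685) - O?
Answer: 690842081/16204 ≈ 42634.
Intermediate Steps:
49357/(23889 - 7685) - O = 49357/(23889 - 7685) - 1*(-42631) = 49357/16204 + 42631 = 690842081/16204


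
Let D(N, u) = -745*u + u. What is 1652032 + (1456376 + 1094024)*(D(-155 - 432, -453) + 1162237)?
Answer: 3823737309632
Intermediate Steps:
D(N, u) = -744*u
1652032 + (1456376 + 1094024)*(D(-155 - 432, -453) + 1162237) = 1652032 + (1456376 + 1094024)*(-744*(-453) + 1162237) = 1652032 + 2550400*(337032 + 1162237) = 1652032 + 2550400*1499269 = 1652032 + 3823735657600 = 3823737309632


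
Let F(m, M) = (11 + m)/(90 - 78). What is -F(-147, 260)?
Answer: 34/3 ≈ 11.333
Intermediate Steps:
F(m, M) = 11/12 + m/12 (F(m, M) = (11 + m)/12 = (11 + m)*(1/12) = 11/12 + m/12)
-F(-147, 260) = -(11/12 + (1/12)*(-147)) = -(11/12 - 49/4) = -1*(-34/3) = 34/3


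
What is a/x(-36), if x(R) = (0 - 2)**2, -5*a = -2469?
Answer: 2469/20 ≈ 123.45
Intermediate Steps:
a = 2469/5 (a = -1/5*(-2469) = 2469/5 ≈ 493.80)
x(R) = 4 (x(R) = (-2)**2 = 4)
a/x(-36) = (2469/5)/4 = (2469/5)*(1/4) = 2469/20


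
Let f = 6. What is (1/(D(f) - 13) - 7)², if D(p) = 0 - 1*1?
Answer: 9801/196 ≈ 50.005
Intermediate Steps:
D(p) = -1 (D(p) = 0 - 1 = -1)
(1/(D(f) - 13) - 7)² = (1/(-1 - 13) - 7)² = (1/(-14) - 7)² = (-1/14 - 7)² = (-99/14)² = 9801/196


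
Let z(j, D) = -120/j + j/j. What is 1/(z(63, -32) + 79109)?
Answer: 21/1661270 ≈ 1.2641e-5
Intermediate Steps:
z(j, D) = 1 - 120/j (z(j, D) = -120/j + 1 = 1 - 120/j)
1/(z(63, -32) + 79109) = 1/((-120 + 63)/63 + 79109) = 1/((1/63)*(-57) + 79109) = 1/(-19/21 + 79109) = 1/(1661270/21) = 21/1661270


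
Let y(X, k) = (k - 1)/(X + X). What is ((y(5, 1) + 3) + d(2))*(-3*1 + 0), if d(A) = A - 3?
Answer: -6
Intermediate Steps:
d(A) = -3 + A
y(X, k) = (-1 + k)/(2*X) (y(X, k) = (-1 + k)/((2*X)) = (-1 + k)*(1/(2*X)) = (-1 + k)/(2*X))
((y(5, 1) + 3) + d(2))*(-3*1 + 0) = (((½)*(-1 + 1)/5 + 3) + (-3 + 2))*(-3*1 + 0) = (((½)*(⅕)*0 + 3) - 1)*(-3 + 0) = ((0 + 3) - 1)*(-3) = (3 - 1)*(-3) = 2*(-3) = -6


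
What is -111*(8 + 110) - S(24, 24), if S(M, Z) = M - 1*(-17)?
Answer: -13139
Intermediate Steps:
S(M, Z) = 17 + M (S(M, Z) = M + 17 = 17 + M)
-111*(8 + 110) - S(24, 24) = -111*(8 + 110) - (17 + 24) = -111*118 - 1*41 = -13098 - 41 = -13139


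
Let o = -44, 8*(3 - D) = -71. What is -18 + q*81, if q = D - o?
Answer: 36063/8 ≈ 4507.9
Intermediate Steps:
D = 95/8 (D = 3 - ⅛*(-71) = 3 + 71/8 = 95/8 ≈ 11.875)
q = 447/8 (q = 95/8 - 1*(-44) = 95/8 + 44 = 447/8 ≈ 55.875)
-18 + q*81 = -18 + (447/8)*81 = -18 + 36207/8 = 36063/8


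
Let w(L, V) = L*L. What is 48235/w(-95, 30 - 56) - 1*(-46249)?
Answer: 83489092/1805 ≈ 46254.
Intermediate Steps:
w(L, V) = L²
48235/w(-95, 30 - 56) - 1*(-46249) = 48235/((-95)²) - 1*(-46249) = 48235/9025 + 46249 = 48235*(1/9025) + 46249 = 9647/1805 + 46249 = 83489092/1805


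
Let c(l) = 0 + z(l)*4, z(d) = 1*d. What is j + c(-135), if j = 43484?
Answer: 42944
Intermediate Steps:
z(d) = d
c(l) = 4*l (c(l) = 0 + l*4 = 0 + 4*l = 4*l)
j + c(-135) = 43484 + 4*(-135) = 43484 - 540 = 42944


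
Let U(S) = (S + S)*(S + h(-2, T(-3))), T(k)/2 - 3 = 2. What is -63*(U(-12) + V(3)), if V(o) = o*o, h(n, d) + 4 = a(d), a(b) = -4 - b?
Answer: -45927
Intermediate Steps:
T(k) = 10 (T(k) = 6 + 2*2 = 6 + 4 = 10)
h(n, d) = -8 - d (h(n, d) = -4 + (-4 - d) = -8 - d)
U(S) = 2*S*(-18 + S) (U(S) = (S + S)*(S + (-8 - 1*10)) = (2*S)*(S + (-8 - 10)) = (2*S)*(S - 18) = (2*S)*(-18 + S) = 2*S*(-18 + S))
V(o) = o**2
-63*(U(-12) + V(3)) = -63*(2*(-12)*(-18 - 12) + 3**2) = -63*(2*(-12)*(-30) + 9) = -63*(720 + 9) = -63*729 = -45927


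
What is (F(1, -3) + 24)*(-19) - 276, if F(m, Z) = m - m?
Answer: -732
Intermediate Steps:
F(m, Z) = 0
(F(1, -3) + 24)*(-19) - 276 = (0 + 24)*(-19) - 276 = 24*(-19) - 276 = -456 - 276 = -732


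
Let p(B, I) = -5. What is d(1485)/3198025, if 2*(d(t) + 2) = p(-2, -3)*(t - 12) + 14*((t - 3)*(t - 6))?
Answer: 30678923/6396050 ≈ 4.7965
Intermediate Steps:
d(t) = 28 - 5*t/2 + 7*(-6 + t)*(-3 + t) (d(t) = -2 + (-5*(t - 12) + 14*((t - 3)*(t - 6)))/2 = -2 + (-5*(-12 + t) + 14*((-3 + t)*(-6 + t)))/2 = -2 + ((60 - 5*t) + 14*((-6 + t)*(-3 + t)))/2 = -2 + ((60 - 5*t) + 14*(-6 + t)*(-3 + t))/2 = -2 + (60 - 5*t + 14*(-6 + t)*(-3 + t))/2 = -2 + (30 - 5*t/2 + 7*(-6 + t)*(-3 + t)) = 28 - 5*t/2 + 7*(-6 + t)*(-3 + t))
d(1485)/3198025 = (154 + 7*1485**2 - 131/2*1485)/3198025 = (154 + 7*2205225 - 194535/2)*(1/3198025) = (154 + 15436575 - 194535/2)*(1/3198025) = (30678923/2)*(1/3198025) = 30678923/6396050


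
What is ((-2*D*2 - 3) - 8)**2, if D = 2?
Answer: 361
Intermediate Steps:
((-2*D*2 - 3) - 8)**2 = ((-2*2*2 - 3) - 8)**2 = ((-4*2 - 3) - 8)**2 = ((-8 - 3) - 8)**2 = (-11 - 8)**2 = (-19)**2 = 361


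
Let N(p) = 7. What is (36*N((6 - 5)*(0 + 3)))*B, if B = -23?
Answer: -5796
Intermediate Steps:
(36*N((6 - 5)*(0 + 3)))*B = (36*7)*(-23) = 252*(-23) = -5796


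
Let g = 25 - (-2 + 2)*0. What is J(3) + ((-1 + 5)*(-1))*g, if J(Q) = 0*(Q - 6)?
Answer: -100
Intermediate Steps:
J(Q) = 0 (J(Q) = 0*(-6 + Q) = 0)
g = 25 (g = 25 - 0*0 = 25 - 1*0 = 25 + 0 = 25)
J(3) + ((-1 + 5)*(-1))*g = 0 + ((-1 + 5)*(-1))*25 = 0 + (4*(-1))*25 = 0 - 4*25 = 0 - 100 = -100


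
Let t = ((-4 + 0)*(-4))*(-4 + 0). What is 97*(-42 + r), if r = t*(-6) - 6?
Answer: 32592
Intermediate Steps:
t = -64 (t = -4*(-4)*(-4) = 16*(-4) = -64)
r = 378 (r = -64*(-6) - 6 = 384 - 6 = 378)
97*(-42 + r) = 97*(-42 + 378) = 97*336 = 32592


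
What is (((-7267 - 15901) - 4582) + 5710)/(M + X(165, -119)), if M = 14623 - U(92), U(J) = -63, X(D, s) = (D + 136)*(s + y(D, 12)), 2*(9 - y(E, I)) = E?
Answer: 44080/86513 ≈ 0.50952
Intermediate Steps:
y(E, I) = 9 - E/2
X(D, s) = (136 + D)*(9 + s - D/2) (X(D, s) = (D + 136)*(s + (9 - D/2)) = (136 + D)*(9 + s - D/2))
M = 14686 (M = 14623 - 1*(-63) = 14623 + 63 = 14686)
(((-7267 - 15901) - 4582) + 5710)/(M + X(165, -119)) = (((-7267 - 15901) - 4582) + 5710)/(14686 + (1224 - 59*165 + 136*(-119) - ½*165² + 165*(-119))) = ((-23168 - 4582) + 5710)/(14686 + (1224 - 9735 - 16184 - ½*27225 - 19635)) = (-27750 + 5710)/(14686 + (1224 - 9735 - 16184 - 27225/2 - 19635)) = -22040/(14686 - 115885/2) = -22040/(-86513/2) = -22040*(-2/86513) = 44080/86513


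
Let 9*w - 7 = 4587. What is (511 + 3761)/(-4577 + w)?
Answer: -38448/36599 ≈ -1.0505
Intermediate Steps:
w = 4594/9 (w = 7/9 + (1/9)*4587 = 7/9 + 1529/3 = 4594/9 ≈ 510.44)
(511 + 3761)/(-4577 + w) = (511 + 3761)/(-4577 + 4594/9) = 4272/(-36599/9) = 4272*(-9/36599) = -38448/36599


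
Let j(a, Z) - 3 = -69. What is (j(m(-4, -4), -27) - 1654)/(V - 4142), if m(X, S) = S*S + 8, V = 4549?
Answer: -1720/407 ≈ -4.2260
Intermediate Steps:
m(X, S) = 8 + S**2 (m(X, S) = S**2 + 8 = 8 + S**2)
j(a, Z) = -66 (j(a, Z) = 3 - 69 = -66)
(j(m(-4, -4), -27) - 1654)/(V - 4142) = (-66 - 1654)/(4549 - 4142) = -1720/407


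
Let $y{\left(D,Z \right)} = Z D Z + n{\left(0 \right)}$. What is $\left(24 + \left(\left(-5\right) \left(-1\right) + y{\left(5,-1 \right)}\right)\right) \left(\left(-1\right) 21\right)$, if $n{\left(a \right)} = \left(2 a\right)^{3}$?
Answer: $-714$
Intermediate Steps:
$n{\left(a \right)} = 8 a^{3}$
$y{\left(D,Z \right)} = D Z^{2}$ ($y{\left(D,Z \right)} = Z D Z + 8 \cdot 0^{3} = D Z Z + 8 \cdot 0 = D Z^{2} + 0 = D Z^{2}$)
$\left(24 + \left(\left(-5\right) \left(-1\right) + y{\left(5,-1 \right)}\right)\right) \left(\left(-1\right) 21\right) = \left(24 + \left(\left(-5\right) \left(-1\right) + 5 \left(-1\right)^{2}\right)\right) \left(\left(-1\right) 21\right) = \left(24 + \left(5 + 5 \cdot 1\right)\right) \left(-21\right) = \left(24 + \left(5 + 5\right)\right) \left(-21\right) = \left(24 + 10\right) \left(-21\right) = 34 \left(-21\right) = -714$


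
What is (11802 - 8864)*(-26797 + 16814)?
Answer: -29330054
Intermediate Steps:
(11802 - 8864)*(-26797 + 16814) = 2938*(-9983) = -29330054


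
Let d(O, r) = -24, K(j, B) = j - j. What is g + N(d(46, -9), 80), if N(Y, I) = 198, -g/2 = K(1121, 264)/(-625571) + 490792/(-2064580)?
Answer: 102442106/516145 ≈ 198.48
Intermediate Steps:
K(j, B) = 0
g = 245396/516145 (g = -2*(0/(-625571) + 490792/(-2064580)) = -2*(0*(-1/625571) + 490792*(-1/2064580)) = -2*(0 - 122698/516145) = -2*(-122698/516145) = 245396/516145 ≈ 0.47544)
g + N(d(46, -9), 80) = 245396/516145 + 198 = 102442106/516145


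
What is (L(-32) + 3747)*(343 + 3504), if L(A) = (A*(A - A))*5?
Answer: 14414709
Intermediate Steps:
L(A) = 0 (L(A) = (A*0)*5 = 0*5 = 0)
(L(-32) + 3747)*(343 + 3504) = (0 + 3747)*(343 + 3504) = 3747*3847 = 14414709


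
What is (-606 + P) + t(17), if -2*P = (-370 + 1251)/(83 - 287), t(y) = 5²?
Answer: -236167/408 ≈ -578.84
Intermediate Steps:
t(y) = 25
P = 881/408 (P = -(-370 + 1251)/(2*(83 - 287)) = -881/(2*(-204)) = -881*(-1)/(2*204) = -½*(-881/204) = 881/408 ≈ 2.1593)
(-606 + P) + t(17) = (-606 + 881/408) + 25 = -246367/408 + 25 = -236167/408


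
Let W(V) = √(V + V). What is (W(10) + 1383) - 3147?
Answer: -1764 + 2*√5 ≈ -1759.5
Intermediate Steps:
W(V) = √2*√V (W(V) = √(2*V) = √2*√V)
(W(10) + 1383) - 3147 = (√2*√10 + 1383) - 3147 = (2*√5 + 1383) - 3147 = (1383 + 2*√5) - 3147 = -1764 + 2*√5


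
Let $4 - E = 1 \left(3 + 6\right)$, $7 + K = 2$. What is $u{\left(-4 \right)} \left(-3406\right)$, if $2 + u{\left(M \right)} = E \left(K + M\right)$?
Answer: $-146458$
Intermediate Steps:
$K = -5$ ($K = -7 + 2 = -5$)
$E = -5$ ($E = 4 - 1 \left(3 + 6\right) = 4 - 1 \cdot 9 = 4 - 9 = -5$)
$u{\left(M \right)} = 23 - 5 M$ ($u{\left(M \right)} = -2 - 5 \left(-5 + M\right) = -2 - \left(-25 + 5 M\right) = 23 - 5 M$)
$u{\left(-4 \right)} \left(-3406\right) = \left(23 - -20\right) \left(-3406\right) = \left(23 + 20\right) \left(-3406\right) = 43 \left(-3406\right) = -146458$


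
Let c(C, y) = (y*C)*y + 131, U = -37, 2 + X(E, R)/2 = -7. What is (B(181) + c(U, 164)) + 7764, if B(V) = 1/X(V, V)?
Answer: -17770627/18 ≈ -9.8726e+5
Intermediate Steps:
X(E, R) = -18 (X(E, R) = -4 + 2*(-7) = -4 - 14 = -18)
c(C, y) = 131 + C*y² (c(C, y) = (C*y)*y + 131 = C*y² + 131 = 131 + C*y²)
B(V) = -1/18 (B(V) = 1/(-18) = -1/18)
(B(181) + c(U, 164)) + 7764 = (-1/18 + (131 - 37*164²)) + 7764 = (-1/18 + (131 - 37*26896)) + 7764 = (-1/18 + (131 - 995152)) + 7764 = (-1/18 - 995021) + 7764 = -17910379/18 + 7764 = -17770627/18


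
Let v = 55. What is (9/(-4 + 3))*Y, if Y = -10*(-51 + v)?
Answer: 360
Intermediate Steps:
Y = -40 (Y = -10*(-51 + 55) = -10*4 = -40)
(9/(-4 + 3))*Y = (9/(-4 + 3))*(-40) = (9/(-1))*(-40) = (9*(-1))*(-40) = -9*(-40) = 360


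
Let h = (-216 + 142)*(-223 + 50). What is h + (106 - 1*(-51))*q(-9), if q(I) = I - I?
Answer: 12802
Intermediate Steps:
h = 12802 (h = -74*(-173) = 12802)
q(I) = 0
h + (106 - 1*(-51))*q(-9) = 12802 + (106 - 1*(-51))*0 = 12802 + (106 + 51)*0 = 12802 + 157*0 = 12802 + 0 = 12802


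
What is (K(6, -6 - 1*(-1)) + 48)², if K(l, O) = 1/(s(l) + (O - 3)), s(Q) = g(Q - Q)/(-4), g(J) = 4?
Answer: 185761/81 ≈ 2293.3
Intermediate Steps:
s(Q) = -1 (s(Q) = 4/(-4) = 4*(-¼) = -1)
K(l, O) = 1/(-4 + O) (K(l, O) = 1/(-1 + (O - 3)) = 1/(-1 + (-3 + O)) = 1/(-4 + O))
(K(6, -6 - 1*(-1)) + 48)² = (1/(-4 + (-6 - 1*(-1))) + 48)² = (1/(-4 + (-6 + 1)) + 48)² = (1/(-4 - 5) + 48)² = (1/(-9) + 48)² = (-⅑ + 48)² = (431/9)² = 185761/81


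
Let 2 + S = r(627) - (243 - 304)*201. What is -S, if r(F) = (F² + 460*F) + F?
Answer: -694435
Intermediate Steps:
r(F) = F² + 461*F
S = 694435 (S = -2 + (627*(461 + 627) - (243 - 304)*201) = -2 + (627*1088 - (-61)*201) = -2 + (682176 - 1*(-12261)) = -2 + (682176 + 12261) = -2 + 694437 = 694435)
-S = -1*694435 = -694435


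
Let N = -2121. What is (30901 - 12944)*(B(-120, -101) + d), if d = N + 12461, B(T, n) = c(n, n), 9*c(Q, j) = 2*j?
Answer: 1667451106/9 ≈ 1.8527e+8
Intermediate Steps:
c(Q, j) = 2*j/9 (c(Q, j) = (2*j)/9 = 2*j/9)
B(T, n) = 2*n/9
d = 10340 (d = -2121 + 12461 = 10340)
(30901 - 12944)*(B(-120, -101) + d) = (30901 - 12944)*((2/9)*(-101) + 10340) = 17957*(-202/9 + 10340) = 17957*(92858/9) = 1667451106/9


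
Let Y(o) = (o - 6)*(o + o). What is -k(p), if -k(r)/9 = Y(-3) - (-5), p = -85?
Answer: 531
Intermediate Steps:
Y(o) = 2*o*(-6 + o) (Y(o) = (-6 + o)*(2*o) = 2*o*(-6 + o))
k(r) = -531 (k(r) = -9*(2*(-3)*(-6 - 3) - (-5)) = -9*(2*(-3)*(-9) - 1*(-5)) = -9*(54 + 5) = -9*59 = -531)
-k(p) = -1*(-531) = 531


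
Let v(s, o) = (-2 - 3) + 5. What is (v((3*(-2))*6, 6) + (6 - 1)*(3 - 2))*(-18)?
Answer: -90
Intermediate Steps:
v(s, o) = 0 (v(s, o) = -5 + 5 = 0)
(v((3*(-2))*6, 6) + (6 - 1)*(3 - 2))*(-18) = (0 + (6 - 1)*(3 - 2))*(-18) = (0 + 5*1)*(-18) = (0 + 5)*(-18) = 5*(-18) = -90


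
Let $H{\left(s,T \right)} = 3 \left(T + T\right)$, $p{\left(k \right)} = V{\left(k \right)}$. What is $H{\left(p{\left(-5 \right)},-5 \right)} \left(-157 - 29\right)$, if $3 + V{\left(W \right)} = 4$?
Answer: $5580$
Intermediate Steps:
$V{\left(W \right)} = 1$ ($V{\left(W \right)} = -3 + 4 = 1$)
$p{\left(k \right)} = 1$
$H{\left(s,T \right)} = 6 T$ ($H{\left(s,T \right)} = 3 \cdot 2 T = 6 T$)
$H{\left(p{\left(-5 \right)},-5 \right)} \left(-157 - 29\right) = 6 \left(-5\right) \left(-157 - 29\right) = \left(-30\right) \left(-186\right) = 5580$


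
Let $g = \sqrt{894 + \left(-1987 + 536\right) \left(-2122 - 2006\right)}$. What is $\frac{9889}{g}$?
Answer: $\frac{899 \sqrt{5990622}}{544602} \approx 4.0403$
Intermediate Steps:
$g = \sqrt{5990622}$ ($g = \sqrt{894 - -5989728} = \sqrt{894 + 5989728} = \sqrt{5990622} \approx 2447.6$)
$\frac{9889}{g} = \frac{9889}{\sqrt{5990622}} = 9889 \frac{\sqrt{5990622}}{5990622} = \frac{899 \sqrt{5990622}}{544602}$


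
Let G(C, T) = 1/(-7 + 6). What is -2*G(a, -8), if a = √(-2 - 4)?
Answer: 2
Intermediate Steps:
a = I*√6 (a = √(-6) = I*√6 ≈ 2.4495*I)
G(C, T) = -1 (G(C, T) = 1/(-1) = -1)
-2*G(a, -8) = -2*(-1) = 2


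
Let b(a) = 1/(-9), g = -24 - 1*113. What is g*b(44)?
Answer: 137/9 ≈ 15.222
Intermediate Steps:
g = -137 (g = -24 - 113 = -137)
b(a) = -1/9
g*b(44) = -137*(-1/9) = 137/9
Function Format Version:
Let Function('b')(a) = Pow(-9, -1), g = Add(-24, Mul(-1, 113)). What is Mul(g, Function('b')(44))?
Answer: Rational(137, 9) ≈ 15.222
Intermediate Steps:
g = -137 (g = Add(-24, -113) = -137)
Function('b')(a) = Rational(-1, 9)
Mul(g, Function('b')(44)) = Mul(-137, Rational(-1, 9)) = Rational(137, 9)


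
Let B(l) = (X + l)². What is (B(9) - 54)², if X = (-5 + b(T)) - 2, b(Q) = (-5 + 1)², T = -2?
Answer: 72900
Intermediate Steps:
b(Q) = 16 (b(Q) = (-4)² = 16)
X = 9 (X = (-5 + 16) - 2 = 11 - 2 = 9)
B(l) = (9 + l)²
(B(9) - 54)² = ((9 + 9)² - 54)² = (18² - 54)² = (324 - 54)² = 270² = 72900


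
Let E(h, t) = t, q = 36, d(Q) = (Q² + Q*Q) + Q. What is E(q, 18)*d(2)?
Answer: 180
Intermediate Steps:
d(Q) = Q + 2*Q² (d(Q) = (Q² + Q²) + Q = 2*Q² + Q = Q + 2*Q²)
E(q, 18)*d(2) = 18*(2*(1 + 2*2)) = 18*(2*(1 + 4)) = 18*(2*5) = 18*10 = 180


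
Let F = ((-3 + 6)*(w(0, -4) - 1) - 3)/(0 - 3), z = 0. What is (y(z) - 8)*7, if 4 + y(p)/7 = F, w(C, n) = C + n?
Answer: 42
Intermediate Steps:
F = 6 (F = ((-3 + 6)*((0 - 4) - 1) - 3)/(0 - 3) = (3*(-4 - 1) - 3)/(-3) = (3*(-5) - 3)*(-⅓) = (-15 - 3)*(-⅓) = -18*(-⅓) = 6)
y(p) = 14 (y(p) = -28 + 7*6 = -28 + 42 = 14)
(y(z) - 8)*7 = (14 - 8)*7 = 6*7 = 42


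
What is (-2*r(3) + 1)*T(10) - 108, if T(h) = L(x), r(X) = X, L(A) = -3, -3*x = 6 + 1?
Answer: -93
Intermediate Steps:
x = -7/3 (x = -(6 + 1)/3 = -⅓*7 = -7/3 ≈ -2.3333)
T(h) = -3
(-2*r(3) + 1)*T(10) - 108 = (-2*3 + 1)*(-3) - 108 = (-6 + 1)*(-3) - 108 = -5*(-3) - 108 = 15 - 108 = -93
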